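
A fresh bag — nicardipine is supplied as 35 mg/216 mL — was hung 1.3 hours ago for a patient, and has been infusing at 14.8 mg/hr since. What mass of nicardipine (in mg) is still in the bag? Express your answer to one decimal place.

15.8 mg

Concentration = 35 mg ÷ 216 mL = 0.162037 mg/mL
Rate = 14.8 mg/hr ÷ 0.162037 mg/mL = 91.33714 mL/hr
Volume infused = 91.33714 mL/hr × 1.3 hr = 118.7383 mL
Volume remaining = 216 − 118.7383 = 97.26171 mL
Drug remaining = 97.26171 mL × 0.162037 mg/mL = 15.76 mg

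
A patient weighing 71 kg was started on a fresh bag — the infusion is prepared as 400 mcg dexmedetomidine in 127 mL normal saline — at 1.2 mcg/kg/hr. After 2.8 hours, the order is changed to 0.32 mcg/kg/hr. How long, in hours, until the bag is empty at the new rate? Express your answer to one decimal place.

Initial rate:
Dose = 1.2 mcg/kg/hr × 71 kg = 85.2 mcg/hr
Concentration = 400 mcg ÷ 127 mL = 3.149606 mcg/mL
Rate = 85.2 mcg/hr ÷ 3.149606 mcg/mL = 27.051 mL/hr
Volume infused so far = 27.051 mL/hr × 2.8 hr = 75.7428 mL
Volume remaining = 127 − 75.7428 = 51.2572 mL
New rate:
Dose = 0.32 mcg/kg/hr × 71 kg = 22.72 mcg/hr
Rate = 22.72 mcg/hr ÷ 3.149606 mcg/mL = 7.2136 mL/hr
Time remaining = 51.2572 mL ÷ 7.2136 mL/hr = 7.105634 hr

7.1 hours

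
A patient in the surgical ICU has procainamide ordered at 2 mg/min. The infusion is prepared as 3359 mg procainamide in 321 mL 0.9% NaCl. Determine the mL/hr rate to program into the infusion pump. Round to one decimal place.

2 mg/min × 60 min/hr = 120 mg/hr
Concentration = 3359 mg ÷ 321 mL = 10.46417 mg/mL
Rate = 120 mg/hr ÷ 10.46417 mg/mL = 11.4677 mL/hr

11.5 mL/hr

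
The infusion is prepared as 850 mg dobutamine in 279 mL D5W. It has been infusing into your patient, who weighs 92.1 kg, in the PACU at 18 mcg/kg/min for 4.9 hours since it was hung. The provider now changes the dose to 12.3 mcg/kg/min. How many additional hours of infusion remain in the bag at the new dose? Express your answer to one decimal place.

5.3 hours

Initial rate:
Dose = 18 mcg/kg/min × 92.1 kg = 1657.8 mcg/min
1657.8 mcg/min × 60 min/hr = 99468 mcg/hr
Concentration = 850 mg ÷ 279 mL = 3.046595 mg/mL = 3046.595 mcg/mL
Rate = 99468 mcg/hr ÷ 3046.595 mcg/mL = 32.64891 mL/hr
Volume infused so far = 32.64891 mL/hr × 4.9 hr = 159.9797 mL
Volume remaining = 279 − 159.9797 = 119.0203 mL
New rate:
Dose = 12.3 mcg/kg/min × 92.1 kg = 1132.83 mcg/min
1132.83 mcg/min × 60 min/hr = 67969.8 mcg/hr
Rate = 67969.8 mcg/hr ÷ 3046.595 mcg/mL = 22.31009 mL/hr
Time remaining = 119.0203 mL ÷ 22.31009 mL/hr = 5.334822 hr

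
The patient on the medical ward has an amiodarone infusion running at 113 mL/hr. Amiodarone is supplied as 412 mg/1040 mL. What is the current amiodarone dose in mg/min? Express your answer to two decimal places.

Concentration = 412 mg ÷ 1040 mL = 0.3961538 mg/mL
Drug rate = 113 mL/hr × 0.3961538 mg/mL = 44.76538 mg/hr
44.76538 mg/hr ÷ 60 min/hr = 0.7460897 mg/min

0.75 mg/min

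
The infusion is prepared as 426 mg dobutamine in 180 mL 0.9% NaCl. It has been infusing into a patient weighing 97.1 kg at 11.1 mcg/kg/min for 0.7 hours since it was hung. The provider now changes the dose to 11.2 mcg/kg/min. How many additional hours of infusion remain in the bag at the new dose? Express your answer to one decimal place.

Initial rate:
Dose = 11.1 mcg/kg/min × 97.1 kg = 1077.81 mcg/min
1077.81 mcg/min × 60 min/hr = 64668.6 mcg/hr
Concentration = 426 mg ÷ 180 mL = 2.366667 mg/mL = 2366.667 mcg/mL
Rate = 64668.6 mcg/hr ÷ 2366.667 mcg/mL = 27.32476 mL/hr
Volume infused so far = 27.32476 mL/hr × 0.7 hr = 19.12733 mL
Volume remaining = 180 − 19.12733 = 160.8727 mL
New rate:
Dose = 11.2 mcg/kg/min × 97.1 kg = 1087.52 mcg/min
1087.52 mcg/min × 60 min/hr = 65251.2 mcg/hr
Rate = 65251.2 mcg/hr ÷ 2366.667 mcg/mL = 27.57093 mL/hr
Time remaining = 160.8727 mL ÷ 27.57093 mL/hr = 5.834866 hr

5.8 hours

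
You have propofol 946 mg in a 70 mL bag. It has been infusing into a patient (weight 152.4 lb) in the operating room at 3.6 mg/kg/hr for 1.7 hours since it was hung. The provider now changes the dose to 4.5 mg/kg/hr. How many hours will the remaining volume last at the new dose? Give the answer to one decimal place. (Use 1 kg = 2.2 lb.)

1.7 hours

Initial rate:
Weight = 152.4 lb ÷ 2.2 lb/kg = 69.27273 kg
Dose = 3.6 mg/kg/hr × 69.27273 kg = 249.3818 mg/hr
Concentration = 946 mg ÷ 70 mL = 13.51429 mg/mL
Rate = 249.3818 mg/hr ÷ 13.51429 mg/mL = 18.4532 mL/hr
Volume infused so far = 18.4532 mL/hr × 1.7 hr = 31.37044 mL
Volume remaining = 70 − 31.37044 = 38.62956 mL
New rate:
Dose = 4.5 mg/kg/hr × 69.27273 kg = 311.7273 mg/hr
Rate = 311.7273 mg/hr ÷ 13.51429 mg/mL = 23.0665 mL/hr
Time remaining = 38.62956 mL ÷ 23.0665 mL/hr = 1.674704 hr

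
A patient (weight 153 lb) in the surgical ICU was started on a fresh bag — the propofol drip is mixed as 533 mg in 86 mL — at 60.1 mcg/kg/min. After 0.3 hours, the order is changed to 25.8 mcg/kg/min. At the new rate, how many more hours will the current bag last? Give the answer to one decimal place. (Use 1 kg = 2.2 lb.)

Initial rate:
Weight = 153 lb ÷ 2.2 lb/kg = 69.54545 kg
Dose = 60.1 mcg/kg/min × 69.54545 kg = 4179.682 mcg/min
4179.682 mcg/min × 60 min/hr = 250780.9 mcg/hr
Concentration = 533 mg ÷ 86 mL = 6.197674 mg/mL = 6197.674 mcg/mL
Rate = 250780.9 mcg/hr ÷ 6197.674 mcg/mL = 40.46371 mL/hr
Volume infused so far = 40.46371 mL/hr × 0.3 hr = 12.13911 mL
Volume remaining = 86 − 12.13911 = 73.86089 mL
New rate:
Dose = 25.8 mcg/kg/min × 69.54545 kg = 1794.273 mcg/min
1794.273 mcg/min × 60 min/hr = 107656.4 mcg/hr
Rate = 107656.4 mcg/hr ÷ 6197.674 mcg/mL = 17.37045 mL/hr
Time remaining = 73.86089 mL ÷ 17.37045 mL/hr = 4.252101 hr

4.3 hours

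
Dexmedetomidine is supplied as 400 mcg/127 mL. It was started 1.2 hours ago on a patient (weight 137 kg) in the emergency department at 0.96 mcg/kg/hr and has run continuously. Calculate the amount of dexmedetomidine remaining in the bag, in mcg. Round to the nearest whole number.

Dose = 0.96 mcg/kg/hr × 137 kg = 131.52 mcg/hr
Concentration = 400 mcg ÷ 127 mL = 3.149606 mcg/mL
Rate = 131.52 mcg/hr ÷ 3.149606 mcg/mL = 41.7576 mL/hr
Volume infused = 41.7576 mL/hr × 1.2 hr = 50.10912 mL
Volume remaining = 127 − 50.10912 = 76.89088 mL
Drug remaining = 76.89088 mL × 3.149606 mcg/mL = 242.176 mcg

242 mcg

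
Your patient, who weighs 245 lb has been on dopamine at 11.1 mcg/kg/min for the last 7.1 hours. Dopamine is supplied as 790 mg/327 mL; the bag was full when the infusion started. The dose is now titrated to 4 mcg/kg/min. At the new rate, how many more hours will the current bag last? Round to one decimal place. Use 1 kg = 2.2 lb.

Initial rate:
Weight = 245 lb ÷ 2.2 lb/kg = 111.3636 kg
Dose = 11.1 mcg/kg/min × 111.3636 kg = 1236.136 mcg/min
1236.136 mcg/min × 60 min/hr = 74168.18 mcg/hr
Concentration = 790 mg ÷ 327 mL = 2.415902 mg/mL = 2415.902 mcg/mL
Rate = 74168.18 mcg/hr ÷ 2415.902 mcg/mL = 30.69999 mL/hr
Volume infused so far = 30.69999 mL/hr × 7.1 hr = 217.97 mL
Volume remaining = 327 − 217.97 = 109.03 mL
New rate:
Dose = 4 mcg/kg/min × 111.3636 kg = 445.4545 mcg/min
445.4545 mcg/min × 60 min/hr = 26727.27 mcg/hr
Rate = 26727.27 mcg/hr ÷ 2415.902 mcg/mL = 11.06306 mL/hr
Time remaining = 109.03 mL ÷ 11.06306 mL/hr = 9.855323 hr

9.9 hours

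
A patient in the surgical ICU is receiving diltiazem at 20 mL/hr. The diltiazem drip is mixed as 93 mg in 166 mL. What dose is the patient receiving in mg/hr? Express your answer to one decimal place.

11.2 mg/hr

Concentration = 93 mg ÷ 166 mL = 0.560241 mg/mL
Drug rate = 20 mL/hr × 0.560241 mg/mL = 11.20482 mg/hr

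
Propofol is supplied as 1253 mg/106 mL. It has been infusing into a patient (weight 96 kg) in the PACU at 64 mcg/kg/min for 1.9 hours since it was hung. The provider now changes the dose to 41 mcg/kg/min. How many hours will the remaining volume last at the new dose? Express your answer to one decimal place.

Initial rate:
Dose = 64 mcg/kg/min × 96 kg = 6144 mcg/min
6144 mcg/min × 60 min/hr = 368640 mcg/hr
Concentration = 1253 mg ÷ 106 mL = 11.82075 mg/mL = 11820.75 mcg/mL
Rate = 368640 mcg/hr ÷ 11820.75 mcg/mL = 31.18583 mL/hr
Volume infused so far = 31.18583 mL/hr × 1.9 hr = 59.25307 mL
Volume remaining = 106 − 59.25307 = 46.74693 mL
New rate:
Dose = 41 mcg/kg/min × 96 kg = 3936 mcg/min
3936 mcg/min × 60 min/hr = 236160 mcg/hr
Rate = 236160 mcg/hr ÷ 11820.75 mcg/mL = 19.97842 mL/hr
Time remaining = 46.74693 mL ÷ 19.97842 mL/hr = 2.339871 hr

2.3 hours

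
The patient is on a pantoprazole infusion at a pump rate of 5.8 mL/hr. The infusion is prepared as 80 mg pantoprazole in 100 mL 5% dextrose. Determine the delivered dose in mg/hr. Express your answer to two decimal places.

4.64 mg/hr

Concentration = 80 mg ÷ 100 mL = 0.8 mg/mL
Drug rate = 5.8 mL/hr × 0.8 mg/mL = 4.64 mg/hr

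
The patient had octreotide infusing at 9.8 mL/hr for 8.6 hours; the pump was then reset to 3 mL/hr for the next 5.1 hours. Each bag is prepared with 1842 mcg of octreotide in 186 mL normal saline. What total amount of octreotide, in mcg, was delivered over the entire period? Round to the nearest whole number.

Concentration = 1842 mcg ÷ 186 mL = 9.903226 mcg/mL
Stage 1: 9.8 mL/hr × 8.6 hr = 84.28 mL → 84.28 mL × 9.903226 mcg/mL = 834.6439 mcg
Stage 2: 3 mL/hr × 5.1 hr = 15.3 mL → 15.3 mL × 9.903226 mcg/mL = 151.5194 mcg
Total = 834.6439 + 151.5194 = 986.1632 mcg

986 mcg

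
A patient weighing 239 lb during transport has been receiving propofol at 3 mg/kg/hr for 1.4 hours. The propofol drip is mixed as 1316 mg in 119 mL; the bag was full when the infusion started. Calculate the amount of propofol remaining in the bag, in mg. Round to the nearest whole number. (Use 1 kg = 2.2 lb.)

Weight = 239 lb ÷ 2.2 lb/kg = 108.6364 kg
Dose = 3 mg/kg/hr × 108.6364 kg = 325.9091 mg/hr
Concentration = 1316 mg ÷ 119 mL = 11.05882 mg/mL
Rate = 325.9091 mg/hr ÷ 11.05882 mg/mL = 29.4705 mL/hr
Volume infused = 29.4705 mL/hr × 1.4 hr = 41.2587 mL
Volume remaining = 119 − 41.2587 = 77.7413 mL
Drug remaining = 77.7413 mL × 11.05882 mg/mL = 859.7273 mg

860 mg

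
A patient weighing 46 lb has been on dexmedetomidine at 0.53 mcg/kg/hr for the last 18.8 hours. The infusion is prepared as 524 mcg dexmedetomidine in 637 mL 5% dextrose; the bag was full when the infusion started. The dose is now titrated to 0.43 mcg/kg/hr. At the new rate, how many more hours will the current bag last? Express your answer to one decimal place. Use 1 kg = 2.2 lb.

35.1 hours

Initial rate:
Weight = 46 lb ÷ 2.2 lb/kg = 20.90909 kg
Dose = 0.53 mcg/kg/hr × 20.90909 kg = 11.08182 mcg/hr
Concentration = 524 mcg ÷ 637 mL = 0.822606 mcg/mL
Rate = 11.08182 mcg/hr ÷ 0.822606 mcg/mL = 13.4716 mL/hr
Volume infused so far = 13.4716 mL/hr × 18.8 hr = 253.2661 mL
Volume remaining = 637 − 253.2661 = 383.7339 mL
New rate:
Dose = 0.43 mcg/kg/hr × 20.90909 kg = 8.990909 mcg/hr
Rate = 8.990909 mcg/hr ÷ 0.822606 mcg/mL = 10.92979 mL/hr
Time remaining = 383.7339 mL ÷ 10.92979 mL/hr = 35.109 hr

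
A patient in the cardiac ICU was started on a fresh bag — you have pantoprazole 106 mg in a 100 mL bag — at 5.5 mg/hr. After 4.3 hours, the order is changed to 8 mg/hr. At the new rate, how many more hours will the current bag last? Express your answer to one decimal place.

10.3 hours

Initial rate:
Concentration = 106 mg ÷ 100 mL = 1.06 mg/mL
Rate = 5.5 mg/hr ÷ 1.06 mg/mL = 5.188679 mL/hr
Volume infused so far = 5.188679 mL/hr × 4.3 hr = 22.31132 mL
Volume remaining = 100 − 22.31132 = 77.68868 mL
New rate:
Rate = 8 mg/hr ÷ 1.06 mg/mL = 7.54717 mL/hr
Time remaining = 77.68868 mL ÷ 7.54717 mL/hr = 10.29375 hr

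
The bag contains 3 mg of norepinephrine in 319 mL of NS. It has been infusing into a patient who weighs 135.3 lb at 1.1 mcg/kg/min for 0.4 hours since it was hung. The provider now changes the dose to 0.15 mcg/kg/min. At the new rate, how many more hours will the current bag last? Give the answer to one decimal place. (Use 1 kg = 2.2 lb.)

2.5 hours

Initial rate:
Weight = 135.3 lb ÷ 2.2 lb/kg = 61.5 kg
Dose = 1.1 mcg/kg/min × 61.5 kg = 67.65 mcg/min
67.65 mcg/min × 60 min/hr = 4059 mcg/hr
Concentration = 3 mg ÷ 319 mL = 0.009404389 mg/mL = 9.404389 mcg/mL
Rate = 4059 mcg/hr ÷ 9.404389 mcg/mL = 431.607 mL/hr
Volume infused so far = 431.607 mL/hr × 0.4 hr = 172.6428 mL
Volume remaining = 319 − 172.6428 = 146.3572 mL
New rate:
Dose = 0.15 mcg/kg/min × 61.5 kg = 9.225 mcg/min
9.225 mcg/min × 60 min/hr = 553.5 mcg/hr
Rate = 553.5 mcg/hr ÷ 9.404389 mcg/mL = 58.8555 mL/hr
Time remaining = 146.3572 mL ÷ 58.8555 mL/hr = 2.486721 hr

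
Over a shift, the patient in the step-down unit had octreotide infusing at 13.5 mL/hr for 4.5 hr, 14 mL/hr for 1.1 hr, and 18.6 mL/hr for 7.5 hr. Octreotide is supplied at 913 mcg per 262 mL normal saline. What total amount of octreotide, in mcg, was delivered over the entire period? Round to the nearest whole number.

Concentration = 913 mcg ÷ 262 mL = 3.484733 mcg/mL
Stage 1: 13.5 mL/hr × 4.5 hr = 60.75 mL → 60.75 mL × 3.484733 mcg/mL = 211.6975 mcg
Stage 2: 14 mL/hr × 1.1 hr = 15.4 mL → 15.4 mL × 3.484733 mcg/mL = 53.66489 mcg
Stage 3: 18.6 mL/hr × 7.5 hr = 139.5 mL → 139.5 mL × 3.484733 mcg/mL = 486.1202 mcg
Total = 211.6975 + 53.66489 + 486.1202 = 751.4826 mcg

751 mcg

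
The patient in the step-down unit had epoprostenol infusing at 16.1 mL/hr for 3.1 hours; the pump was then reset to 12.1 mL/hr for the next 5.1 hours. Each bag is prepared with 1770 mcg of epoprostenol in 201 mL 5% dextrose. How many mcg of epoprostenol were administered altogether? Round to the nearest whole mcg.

Concentration = 1770 mcg ÷ 201 mL = 8.80597 mcg/mL
Stage 1: 16.1 mL/hr × 3.1 hr = 49.91 mL → 49.91 mL × 8.80597 mcg/mL = 439.506 mcg
Stage 2: 12.1 mL/hr × 5.1 hr = 61.71 mL → 61.71 mL × 8.80597 mcg/mL = 543.4164 mcg
Total = 439.506 + 543.4164 = 982.9224 mcg

983 mcg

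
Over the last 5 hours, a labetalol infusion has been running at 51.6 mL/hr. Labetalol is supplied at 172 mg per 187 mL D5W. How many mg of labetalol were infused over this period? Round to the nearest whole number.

237 mg

Concentration = 172 mg ÷ 187 mL = 0.9197861 mg/mL
Drug rate = 51.6 mL/hr × 0.9197861 mg/mL = 47.46096 mg/hr
Total = 47.46096 mg/hr × 5 hr = 237.3048 mg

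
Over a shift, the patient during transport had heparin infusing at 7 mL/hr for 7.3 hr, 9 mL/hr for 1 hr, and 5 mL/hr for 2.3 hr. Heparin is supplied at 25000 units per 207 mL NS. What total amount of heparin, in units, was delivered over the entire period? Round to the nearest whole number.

8647 units

Concentration = 25000 units ÷ 207 mL = 120.7729 units/mL
Stage 1: 7 mL/hr × 7.3 hr = 51.1 mL → 51.1 mL × 120.7729 units/mL = 6171.498 units
Stage 2: 9 mL/hr × 1 hr = 9 mL → 9 mL × 120.7729 units/mL = 1086.957 units
Stage 3: 5 mL/hr × 2.3 hr = 11.5 mL → 11.5 mL × 120.7729 units/mL = 1388.889 units
Total = 6171.498 + 1086.957 + 1388.889 = 8647.343 units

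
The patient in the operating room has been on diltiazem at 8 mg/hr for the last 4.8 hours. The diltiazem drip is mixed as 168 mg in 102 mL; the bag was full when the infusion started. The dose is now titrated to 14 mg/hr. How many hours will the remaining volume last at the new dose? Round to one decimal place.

9.3 hours

Initial rate:
Concentration = 168 mg ÷ 102 mL = 1.647059 mg/mL
Rate = 8 mg/hr ÷ 1.647059 mg/mL = 4.857143 mL/hr
Volume infused so far = 4.857143 mL/hr × 4.8 hr = 23.31429 mL
Volume remaining = 102 − 23.31429 = 78.68571 mL
New rate:
Rate = 14 mg/hr ÷ 1.647059 mg/mL = 8.5 mL/hr
Time remaining = 78.68571 mL ÷ 8.5 mL/hr = 9.257143 hr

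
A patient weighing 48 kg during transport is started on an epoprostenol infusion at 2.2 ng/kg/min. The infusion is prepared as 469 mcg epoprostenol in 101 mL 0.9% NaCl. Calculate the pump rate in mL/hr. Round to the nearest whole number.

1 mL/hr

Dose = 2.2 ng/kg/min × 48 kg = 105.6 ng/min
105.6 ng/min × 60 min/hr = 6336 ng/hr
Concentration = 469 mcg ÷ 101 mL = 4.643564 mcg/mL = 4643.564 ng/mL
Rate = 6336 ng/hr ÷ 4643.564 ng/mL = 1.364469 mL/hr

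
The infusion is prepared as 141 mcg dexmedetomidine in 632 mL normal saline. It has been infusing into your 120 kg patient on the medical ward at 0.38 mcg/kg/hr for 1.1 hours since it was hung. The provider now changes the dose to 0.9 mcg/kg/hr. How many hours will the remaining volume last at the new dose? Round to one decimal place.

0.8 hours

Initial rate:
Dose = 0.38 mcg/kg/hr × 120 kg = 45.6 mcg/hr
Concentration = 141 mcg ÷ 632 mL = 0.2231013 mcg/mL
Rate = 45.6 mcg/hr ÷ 0.2231013 mcg/mL = 204.3915 mL/hr
Volume infused so far = 204.3915 mL/hr × 1.1 hr = 224.8306 mL
Volume remaining = 632 − 224.8306 = 407.1694 mL
New rate:
Dose = 0.9 mcg/kg/hr × 120 kg = 108 mcg/hr
Rate = 108 mcg/hr ÷ 0.2231013 mcg/mL = 484.0851 mL/hr
Time remaining = 407.1694 mL ÷ 484.0851 mL/hr = 0.8411111 hr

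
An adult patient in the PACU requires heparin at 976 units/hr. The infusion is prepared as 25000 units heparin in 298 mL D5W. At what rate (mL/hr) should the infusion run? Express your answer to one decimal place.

Concentration = 25000 units ÷ 298 mL = 83.89262 units/mL
Rate = 976 units/hr ÷ 83.89262 units/mL = 11.63392 mL/hr

11.6 mL/hr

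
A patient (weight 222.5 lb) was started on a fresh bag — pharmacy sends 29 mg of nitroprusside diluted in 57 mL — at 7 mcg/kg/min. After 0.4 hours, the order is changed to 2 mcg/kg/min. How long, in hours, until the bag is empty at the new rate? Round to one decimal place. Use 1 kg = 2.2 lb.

Initial rate:
Weight = 222.5 lb ÷ 2.2 lb/kg = 101.1364 kg
Dose = 7 mcg/kg/min × 101.1364 kg = 707.9545 mcg/min
707.9545 mcg/min × 60 min/hr = 42477.27 mcg/hr
Concentration = 29 mg ÷ 57 mL = 0.5087719 mg/mL = 508.7719 mcg/mL
Rate = 42477.27 mcg/hr ÷ 508.7719 mcg/mL = 83.48981 mL/hr
Volume infused so far = 83.48981 mL/hr × 0.4 hr = 33.39592 mL
Volume remaining = 57 − 33.39592 = 23.60408 mL
New rate:
Dose = 2 mcg/kg/min × 101.1364 kg = 202.2727 mcg/min
202.2727 mcg/min × 60 min/hr = 12136.36 mcg/hr
Rate = 12136.36 mcg/hr ÷ 508.7719 mcg/mL = 23.85423 mL/hr
Time remaining = 23.60408 mL ÷ 23.85423 mL/hr = 0.9895131 hr

1.0 hours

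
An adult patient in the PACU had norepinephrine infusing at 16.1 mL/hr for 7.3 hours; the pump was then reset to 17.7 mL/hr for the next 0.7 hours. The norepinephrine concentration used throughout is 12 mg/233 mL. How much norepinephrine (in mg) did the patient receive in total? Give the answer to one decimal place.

6.7 mg

Concentration = 12 mg ÷ 233 mL = 0.05150215 mg/mL
Stage 1: 16.1 mL/hr × 7.3 hr = 117.53 mL → 117.53 mL × 0.05150215 mg/mL = 6.053047 mg
Stage 2: 17.7 mL/hr × 0.7 hr = 12.39 mL → 12.39 mL × 0.05150215 mg/mL = 0.6381116 mg
Total = 6.053047 + 0.6381116 = 6.691159 mg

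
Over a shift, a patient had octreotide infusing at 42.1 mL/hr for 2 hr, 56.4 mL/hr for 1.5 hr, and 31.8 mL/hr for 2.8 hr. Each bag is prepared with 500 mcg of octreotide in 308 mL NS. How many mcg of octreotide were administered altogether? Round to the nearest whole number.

Concentration = 500 mcg ÷ 308 mL = 1.623377 mcg/mL
Stage 1: 42.1 mL/hr × 2 hr = 84.2 mL → 84.2 mL × 1.623377 mcg/mL = 136.6883 mcg
Stage 2: 56.4 mL/hr × 1.5 hr = 84.6 mL → 84.6 mL × 1.623377 mcg/mL = 137.3377 mcg
Stage 3: 31.8 mL/hr × 2.8 hr = 89.04 mL → 89.04 mL × 1.623377 mcg/mL = 144.5455 mcg
Total = 136.6883 + 137.3377 + 144.5455 = 418.5714 mcg

419 mcg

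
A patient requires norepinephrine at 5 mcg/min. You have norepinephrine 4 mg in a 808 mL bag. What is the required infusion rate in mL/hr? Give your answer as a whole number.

61 mL/hr

5 mcg/min × 60 min/hr = 300 mcg/hr
Concentration = 4 mg ÷ 808 mL = 0.004950495 mg/mL = 4.950495 mcg/mL
Rate = 300 mcg/hr ÷ 4.950495 mcg/mL = 60.6 mL/hr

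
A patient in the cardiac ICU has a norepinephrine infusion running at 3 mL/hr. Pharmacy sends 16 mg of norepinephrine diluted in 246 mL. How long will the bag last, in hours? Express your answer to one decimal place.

Duration = 246 mL ÷ 3 mL/hr = 82 hr

82.0 hours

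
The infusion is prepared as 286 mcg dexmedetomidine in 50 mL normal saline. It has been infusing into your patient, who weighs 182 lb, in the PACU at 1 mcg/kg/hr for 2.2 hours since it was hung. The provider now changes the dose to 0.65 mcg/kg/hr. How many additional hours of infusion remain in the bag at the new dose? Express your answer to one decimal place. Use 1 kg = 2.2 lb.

Initial rate:
Weight = 182 lb ÷ 2.2 lb/kg = 82.72727 kg
Dose = 1 mcg/kg/hr × 82.72727 kg = 82.72727 mcg/hr
Concentration = 286 mcg ÷ 50 mL = 5.72 mcg/mL
Rate = 82.72727 mcg/hr ÷ 5.72 mcg/mL = 14.46281 mL/hr
Volume infused so far = 14.46281 mL/hr × 2.2 hr = 31.81818 mL
Volume remaining = 50 − 31.81818 = 18.18182 mL
New rate:
Dose = 0.65 mcg/kg/hr × 82.72727 kg = 53.77273 mcg/hr
Rate = 53.77273 mcg/hr ÷ 5.72 mcg/mL = 9.400826 mL/hr
Time remaining = 18.18182 mL ÷ 9.400826 mL/hr = 1.934066 hr

1.9 hours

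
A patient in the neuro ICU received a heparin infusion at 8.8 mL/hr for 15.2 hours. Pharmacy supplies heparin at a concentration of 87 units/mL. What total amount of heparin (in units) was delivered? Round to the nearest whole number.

Drug rate = 8.8 mL/hr × 87 units/mL = 765.6 units/hr
Total = 765.6 units/hr × 15.2 hr = 11637.12 units

11637 units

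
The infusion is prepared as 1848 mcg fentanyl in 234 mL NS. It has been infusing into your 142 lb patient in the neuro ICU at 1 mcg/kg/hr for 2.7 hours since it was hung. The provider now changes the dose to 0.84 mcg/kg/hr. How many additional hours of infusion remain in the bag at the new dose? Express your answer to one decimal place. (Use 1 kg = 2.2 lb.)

Initial rate:
Weight = 142 lb ÷ 2.2 lb/kg = 64.54545 kg
Dose = 1 mcg/kg/hr × 64.54545 kg = 64.54545 mcg/hr
Concentration = 1848 mcg ÷ 234 mL = 7.897436 mcg/mL
Rate = 64.54545 mcg/hr ÷ 7.897436 mcg/mL = 8.172963 mL/hr
Volume infused so far = 8.172963 mL/hr × 2.7 hr = 22.067 mL
Volume remaining = 234 − 22.067 = 211.933 mL
New rate:
Dose = 0.84 mcg/kg/hr × 64.54545 kg = 54.21818 mcg/hr
Rate = 54.21818 mcg/hr ÷ 7.897436 mcg/mL = 6.865289 mL/hr
Time remaining = 211.933 mL ÷ 6.865289 mL/hr = 30.87022 hr

30.9 hours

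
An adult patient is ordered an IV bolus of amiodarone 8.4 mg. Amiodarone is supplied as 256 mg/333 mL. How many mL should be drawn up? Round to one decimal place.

10.9 mL

Concentration = 256 mg ÷ 333 mL = 0.7687688 mg/mL
Volume = 8.4 mg ÷ 0.7687688 mg/mL = 10.92656 mL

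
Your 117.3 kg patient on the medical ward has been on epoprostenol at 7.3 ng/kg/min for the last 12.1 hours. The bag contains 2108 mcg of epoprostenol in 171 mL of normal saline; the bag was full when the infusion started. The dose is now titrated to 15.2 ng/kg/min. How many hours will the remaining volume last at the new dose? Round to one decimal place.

Initial rate:
Dose = 7.3 ng/kg/min × 117.3 kg = 856.29 ng/min
856.29 ng/min × 60 min/hr = 51377.4 ng/hr
Concentration = 2108 mcg ÷ 171 mL = 12.32749 mcg/mL = 12327.49 ng/mL
Rate = 51377.4 ng/hr ÷ 12327.49 ng/mL = 4.167711 mL/hr
Volume infused so far = 4.167711 mL/hr × 12.1 hr = 50.42931 mL
Volume remaining = 171 − 50.42931 = 120.5707 mL
New rate:
Dose = 15.2 ng/kg/min × 117.3 kg = 1782.96 ng/min
1782.96 ng/min × 60 min/hr = 106977.6 ng/hr
Rate = 106977.6 ng/hr ÷ 12327.49 ng/mL = 8.677974 mL/hr
Time remaining = 120.5707 mL ÷ 8.677974 mL/hr = 13.89388 hr

13.9 hours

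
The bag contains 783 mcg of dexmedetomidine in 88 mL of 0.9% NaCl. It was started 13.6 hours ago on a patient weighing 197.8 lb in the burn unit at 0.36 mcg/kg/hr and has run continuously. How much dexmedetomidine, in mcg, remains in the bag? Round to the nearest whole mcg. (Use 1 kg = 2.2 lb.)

343 mcg

Weight = 197.8 lb ÷ 2.2 lb/kg = 89.90909 kg
Dose = 0.36 mcg/kg/hr × 89.90909 kg = 32.36727 mcg/hr
Concentration = 783 mcg ÷ 88 mL = 8.897727 mcg/mL
Rate = 32.36727 mcg/hr ÷ 8.897727 mcg/mL = 3.637701 mL/hr
Volume infused = 3.637701 mL/hr × 13.6 hr = 49.47274 mL
Volume remaining = 88 − 49.47274 = 38.52726 mL
Drug remaining = 38.52726 mL × 8.897727 mcg/mL = 342.8051 mcg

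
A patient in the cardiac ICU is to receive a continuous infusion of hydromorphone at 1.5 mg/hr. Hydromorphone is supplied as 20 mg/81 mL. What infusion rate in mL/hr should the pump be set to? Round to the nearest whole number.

6 mL/hr

Concentration = 20 mg ÷ 81 mL = 0.2469136 mg/mL
Rate = 1.5 mg/hr ÷ 0.2469136 mg/mL = 6.075 mL/hr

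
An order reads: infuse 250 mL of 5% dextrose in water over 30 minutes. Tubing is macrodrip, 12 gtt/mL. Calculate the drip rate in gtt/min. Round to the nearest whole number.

250 mL ÷ (30 min) = 8.333333 mL/min
8.333333 mL/min × 12 gtt/mL = 100 gtt/min

100 gtt/min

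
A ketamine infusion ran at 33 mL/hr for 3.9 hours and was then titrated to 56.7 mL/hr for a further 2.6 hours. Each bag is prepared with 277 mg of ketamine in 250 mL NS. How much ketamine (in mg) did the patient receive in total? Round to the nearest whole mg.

Concentration = 277 mg ÷ 250 mL = 1.108 mg/mL
Stage 1: 33 mL/hr × 3.9 hr = 128.7 mL → 128.7 mL × 1.108 mg/mL = 142.5996 mg
Stage 2: 56.7 mL/hr × 2.6 hr = 147.42 mL → 147.42 mL × 1.108 mg/mL = 163.3414 mg
Total = 142.5996 + 163.3414 = 305.941 mg

306 mg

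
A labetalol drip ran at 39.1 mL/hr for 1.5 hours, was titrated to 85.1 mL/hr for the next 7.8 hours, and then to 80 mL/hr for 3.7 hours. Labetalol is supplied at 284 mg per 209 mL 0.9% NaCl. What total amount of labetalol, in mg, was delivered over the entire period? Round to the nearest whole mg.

Concentration = 284 mg ÷ 209 mL = 1.358852 mg/mL
Stage 1: 39.1 mL/hr × 1.5 hr = 58.65 mL → 58.65 mL × 1.358852 mg/mL = 79.69665 mg
Stage 2: 85.1 mL/hr × 7.8 hr = 663.78 mL → 663.78 mL × 1.358852 mg/mL = 901.9786 mg
Stage 3: 80 mL/hr × 3.7 hr = 296 mL → 296 mL × 1.358852 mg/mL = 402.2201 mg
Total = 79.69665 + 901.9786 + 402.2201 = 1383.895 mg

1384 mg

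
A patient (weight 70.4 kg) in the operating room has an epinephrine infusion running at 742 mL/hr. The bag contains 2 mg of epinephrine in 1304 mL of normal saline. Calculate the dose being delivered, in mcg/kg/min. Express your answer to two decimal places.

Concentration = 2 mg ÷ 1304 mL = 0.001533742 mg/mL = 1.533742 mcg/mL
Drug rate = 742 mL/hr × 1.533742 mcg/mL = 1138.037 mcg/hr
1138.037 mcg/hr ÷ 60 min/hr = 18.96728 mcg/min
18.96728 mcg/min ÷ 70.4 kg = 0.2694216 mcg/kg/min

0.27 mcg/kg/min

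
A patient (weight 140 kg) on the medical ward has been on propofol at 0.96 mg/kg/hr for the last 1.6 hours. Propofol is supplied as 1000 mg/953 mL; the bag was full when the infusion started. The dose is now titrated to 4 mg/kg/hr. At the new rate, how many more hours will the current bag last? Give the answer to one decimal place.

1.4 hours

Initial rate:
Dose = 0.96 mg/kg/hr × 140 kg = 134.4 mg/hr
Concentration = 1000 mg ÷ 953 mL = 1.049318 mg/mL
Rate = 134.4 mg/hr ÷ 1.049318 mg/mL = 128.0832 mL/hr
Volume infused so far = 128.0832 mL/hr × 1.6 hr = 204.9331 mL
Volume remaining = 953 − 204.9331 = 748.0669 mL
New rate:
Dose = 4 mg/kg/hr × 140 kg = 560 mg/hr
Rate = 560 mg/hr ÷ 1.049318 mg/mL = 533.68 mL/hr
Time remaining = 748.0669 mL ÷ 533.68 mL/hr = 1.401714 hr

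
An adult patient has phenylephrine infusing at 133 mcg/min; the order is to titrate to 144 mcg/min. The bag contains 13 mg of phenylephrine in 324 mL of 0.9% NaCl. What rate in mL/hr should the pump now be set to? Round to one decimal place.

144 mcg/min × 60 min/hr = 8640 mcg/hr
Concentration = 13 mg ÷ 324 mL = 0.04012346 mg/mL = 40.12346 mcg/mL
Rate = 8640 mcg/hr ÷ 40.12346 mcg/mL = 215.3354 mL/hr

215.3 mL/hr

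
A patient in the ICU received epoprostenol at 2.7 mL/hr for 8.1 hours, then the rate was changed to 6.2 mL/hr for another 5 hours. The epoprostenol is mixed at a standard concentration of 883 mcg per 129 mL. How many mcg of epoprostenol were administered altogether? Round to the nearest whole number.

362 mcg

Concentration = 883 mcg ÷ 129 mL = 6.844961 mcg/mL
Stage 1: 2.7 mL/hr × 8.1 hr = 21.87 mL → 21.87 mL × 6.844961 mcg/mL = 149.6993 mcg
Stage 2: 6.2 mL/hr × 5 hr = 31 mL → 31 mL × 6.844961 mcg/mL = 212.1938 mcg
Total = 149.6993 + 212.1938 = 361.8931 mcg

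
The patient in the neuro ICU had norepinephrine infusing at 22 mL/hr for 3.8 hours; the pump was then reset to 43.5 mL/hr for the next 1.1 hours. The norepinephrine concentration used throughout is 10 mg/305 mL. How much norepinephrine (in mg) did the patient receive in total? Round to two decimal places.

Concentration = 10 mg ÷ 305 mL = 0.03278689 mg/mL
Stage 1: 22 mL/hr × 3.8 hr = 83.6 mL → 83.6 mL × 0.03278689 mg/mL = 2.740984 mg
Stage 2: 43.5 mL/hr × 1.1 hr = 47.85 mL → 47.85 mL × 0.03278689 mg/mL = 1.568852 mg
Total = 2.740984 + 1.568852 = 4.309836 mg

4.31 mg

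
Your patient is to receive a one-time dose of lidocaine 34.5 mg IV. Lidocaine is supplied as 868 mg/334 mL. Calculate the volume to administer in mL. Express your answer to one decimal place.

Concentration = 868 mg ÷ 334 mL = 2.598802 mg/mL
Volume = 34.5 mg ÷ 2.598802 mg/mL = 13.27535 mL

13.3 mL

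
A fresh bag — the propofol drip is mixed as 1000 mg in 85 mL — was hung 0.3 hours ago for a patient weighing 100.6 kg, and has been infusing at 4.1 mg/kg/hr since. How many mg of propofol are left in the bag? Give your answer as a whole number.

Dose = 4.1 mg/kg/hr × 100.6 kg = 412.46 mg/hr
Concentration = 1000 mg ÷ 85 mL = 11.76471 mg/mL
Rate = 412.46 mg/hr ÷ 11.76471 mg/mL = 35.0591 mL/hr
Volume infused = 35.0591 mL/hr × 0.3 hr = 10.51773 mL
Volume remaining = 85 − 10.51773 = 74.48227 mL
Drug remaining = 74.48227 mL × 11.76471 mg/mL = 876.262 mg

876 mg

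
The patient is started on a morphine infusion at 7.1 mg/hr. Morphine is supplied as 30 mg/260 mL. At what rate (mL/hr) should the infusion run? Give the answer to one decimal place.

Concentration = 30 mg ÷ 260 mL = 0.1153846 mg/mL
Rate = 7.1 mg/hr ÷ 0.1153846 mg/mL = 61.53333 mL/hr

61.5 mL/hr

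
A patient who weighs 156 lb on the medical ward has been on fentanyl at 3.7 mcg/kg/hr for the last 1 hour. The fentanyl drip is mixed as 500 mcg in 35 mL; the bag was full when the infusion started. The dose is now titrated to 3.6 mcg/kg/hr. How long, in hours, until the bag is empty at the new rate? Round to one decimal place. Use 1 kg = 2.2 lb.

Initial rate:
Weight = 156 lb ÷ 2.2 lb/kg = 70.90909 kg
Dose = 3.7 mcg/kg/hr × 70.90909 kg = 262.3636 mcg/hr
Concentration = 500 mcg ÷ 35 mL = 14.28571 mcg/mL
Rate = 262.3636 mcg/hr ÷ 14.28571 mcg/mL = 18.36545 mL/hr
Volume infused so far = 18.36545 mL/hr × 1 hr = 18.36545 mL
Volume remaining = 35 − 18.36545 = 16.63455 mL
New rate:
Dose = 3.6 mcg/kg/hr × 70.90909 kg = 255.2727 mcg/hr
Rate = 255.2727 mcg/hr ÷ 14.28571 mcg/mL = 17.86909 mL/hr
Time remaining = 16.63455 mL ÷ 17.86909 mL/hr = 0.9309117 hr

0.9 hours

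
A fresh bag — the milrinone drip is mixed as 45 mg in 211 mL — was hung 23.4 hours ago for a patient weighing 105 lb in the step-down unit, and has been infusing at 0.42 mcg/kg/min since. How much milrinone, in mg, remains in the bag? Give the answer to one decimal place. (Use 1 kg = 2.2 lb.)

Weight = 105 lb ÷ 2.2 lb/kg = 47.72727 kg
Dose = 0.42 mcg/kg/min × 47.72727 kg = 20.04545 mcg/min
20.04545 mcg/min × 60 min/hr = 1202.727 mcg/hr
Concentration = 45 mg ÷ 211 mL = 0.2132701 mg/mL = 213.2701 mcg/mL
Rate = 1202.727 mcg/hr ÷ 213.2701 mcg/mL = 5.639455 mL/hr
Volume infused = 5.639455 mL/hr × 23.4 hr = 131.9632 mL
Volume remaining = 211 − 131.9632 = 79.03676 mL
Drug remaining = 79.03676 mL × 213.2701 mcg/mL = 16856.18 mcg = 16.85618 mg

16.9 mg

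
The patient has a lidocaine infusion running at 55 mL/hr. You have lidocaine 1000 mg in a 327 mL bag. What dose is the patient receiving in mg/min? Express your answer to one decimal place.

2.8 mg/min

Concentration = 1000 mg ÷ 327 mL = 3.058104 mg/mL
Drug rate = 55 mL/hr × 3.058104 mg/mL = 168.1957 mg/hr
168.1957 mg/hr ÷ 60 min/hr = 2.803262 mg/min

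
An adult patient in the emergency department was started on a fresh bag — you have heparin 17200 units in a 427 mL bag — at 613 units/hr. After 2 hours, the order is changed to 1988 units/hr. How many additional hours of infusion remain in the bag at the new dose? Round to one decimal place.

8.0 hours

Initial rate:
Concentration = 17200 units ÷ 427 mL = 40.28103 units/mL
Rate = 613 units/hr ÷ 40.28103 units/mL = 15.21808 mL/hr
Volume infused so far = 15.21808 mL/hr × 2 hr = 30.43616 mL
Volume remaining = 427 − 30.43616 = 396.5638 mL
New rate:
Rate = 1988 units/hr ÷ 40.28103 units/mL = 49.35326 mL/hr
Time remaining = 396.5638 mL ÷ 49.35326 mL/hr = 8.035211 hr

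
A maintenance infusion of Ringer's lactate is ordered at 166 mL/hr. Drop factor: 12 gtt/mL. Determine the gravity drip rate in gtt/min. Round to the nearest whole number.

33 gtt/min

166 mL/hr ÷ 60 min/hr = 2.766667 mL/min
2.766667 mL/min × 12 gtt/mL = 33.2 gtt/min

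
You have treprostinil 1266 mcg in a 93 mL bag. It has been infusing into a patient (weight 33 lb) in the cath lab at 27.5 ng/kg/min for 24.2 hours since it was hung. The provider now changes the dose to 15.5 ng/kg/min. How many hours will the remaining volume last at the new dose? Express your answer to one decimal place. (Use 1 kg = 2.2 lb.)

47.8 hours

Initial rate:
Weight = 33 lb ÷ 2.2 lb/kg = 15 kg
Dose = 27.5 ng/kg/min × 15 kg = 412.5 ng/min
412.5 ng/min × 60 min/hr = 24750 ng/hr
Concentration = 1266 mcg ÷ 93 mL = 13.6129 mcg/mL = 13612.9 ng/mL
Rate = 24750 ng/hr ÷ 13612.9 ng/mL = 1.818128 mL/hr
Volume infused so far = 1.818128 mL/hr × 24.2 hr = 43.9987 mL
Volume remaining = 93 − 43.9987 = 49.0013 mL
New rate:
Dose = 15.5 ng/kg/min × 15 kg = 232.5 ng/min
232.5 ng/min × 60 min/hr = 13950 ng/hr
Rate = 13950 ng/hr ÷ 13612.9 ng/mL = 1.024763 mL/hr
Time remaining = 49.0013 mL ÷ 1.024763 mL/hr = 47.8172 hr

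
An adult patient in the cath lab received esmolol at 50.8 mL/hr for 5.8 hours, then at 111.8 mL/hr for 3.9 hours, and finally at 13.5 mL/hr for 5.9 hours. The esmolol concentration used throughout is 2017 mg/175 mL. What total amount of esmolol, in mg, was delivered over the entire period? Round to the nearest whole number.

Concentration = 2017 mg ÷ 175 mL = 11.52571 mg/mL
Stage 1: 50.8 mL/hr × 5.8 hr = 294.64 mL → 294.64 mL × 11.52571 mg/mL = 3395.936 mg
Stage 2: 111.8 mL/hr × 3.9 hr = 436.02 mL → 436.02 mL × 11.52571 mg/mL = 5025.442 mg
Stage 3: 13.5 mL/hr × 5.9 hr = 79.65 mL → 79.65 mL × 11.52571 mg/mL = 918.0231 mg
Total = 3395.936 + 5025.442 + 918.0231 = 9339.402 mg

9339 mg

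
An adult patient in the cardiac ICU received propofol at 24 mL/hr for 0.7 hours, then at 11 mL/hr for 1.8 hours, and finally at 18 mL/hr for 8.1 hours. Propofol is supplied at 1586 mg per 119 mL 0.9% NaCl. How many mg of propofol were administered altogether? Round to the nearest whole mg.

Concentration = 1586 mg ÷ 119 mL = 13.32773 mg/mL
Stage 1: 24 mL/hr × 0.7 hr = 16.8 mL → 16.8 mL × 13.32773 mg/mL = 223.9059 mg
Stage 2: 11 mL/hr × 1.8 hr = 19.8 mL → 19.8 mL × 13.32773 mg/mL = 263.8891 mg
Stage 3: 18 mL/hr × 8.1 hr = 145.8 mL → 145.8 mL × 13.32773 mg/mL = 1943.183 mg
Total = 223.9059 + 263.8891 + 1943.183 = 2430.978 mg

2431 mg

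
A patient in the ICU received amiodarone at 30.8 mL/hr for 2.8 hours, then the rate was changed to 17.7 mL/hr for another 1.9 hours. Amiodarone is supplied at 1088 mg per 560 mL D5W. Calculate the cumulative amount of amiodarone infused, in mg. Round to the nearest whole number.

233 mg

Concentration = 1088 mg ÷ 560 mL = 1.942857 mg/mL
Stage 1: 30.8 mL/hr × 2.8 hr = 86.24 mL → 86.24 mL × 1.942857 mg/mL = 167.552 mg
Stage 2: 17.7 mL/hr × 1.9 hr = 33.63 mL → 33.63 mL × 1.942857 mg/mL = 65.33829 mg
Total = 167.552 + 65.33829 = 232.8903 mg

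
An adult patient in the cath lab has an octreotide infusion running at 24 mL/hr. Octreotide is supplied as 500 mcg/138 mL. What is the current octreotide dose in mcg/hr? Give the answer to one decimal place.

87.0 mcg/hr

Concentration = 500 mcg ÷ 138 mL = 3.623188 mcg/mL
Drug rate = 24 mL/hr × 3.623188 mcg/mL = 86.95652 mcg/hr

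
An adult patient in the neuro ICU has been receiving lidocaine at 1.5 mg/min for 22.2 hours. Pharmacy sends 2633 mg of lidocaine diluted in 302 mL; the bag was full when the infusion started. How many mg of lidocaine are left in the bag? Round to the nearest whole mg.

1.5 mg/min × 60 min/hr = 90 mg/hr
Concentration = 2633 mg ÷ 302 mL = 8.718543 mg/mL
Rate = 90 mg/hr ÷ 8.718543 mg/mL = 10.32283 mL/hr
Volume infused = 10.32283 mL/hr × 22.2 hr = 229.1667 mL
Volume remaining = 302 − 229.1667 = 72.83327 mL
Drug remaining = 72.83327 mL × 8.718543 mg/mL = 635 mg

635 mg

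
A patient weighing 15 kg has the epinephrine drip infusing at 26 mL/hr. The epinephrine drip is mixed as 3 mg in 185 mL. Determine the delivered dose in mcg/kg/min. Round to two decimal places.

0.47 mcg/kg/min

Concentration = 3 mg ÷ 185 mL = 0.01621622 mg/mL = 16.21622 mcg/mL
Drug rate = 26 mL/hr × 16.21622 mcg/mL = 421.6216 mcg/hr
421.6216 mcg/hr ÷ 60 min/hr = 7.027027 mcg/min
7.027027 mcg/min ÷ 15 kg = 0.4684685 mcg/kg/min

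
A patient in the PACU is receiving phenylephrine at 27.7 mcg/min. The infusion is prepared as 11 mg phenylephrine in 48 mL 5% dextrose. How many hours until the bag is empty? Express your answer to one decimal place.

6.6 hours

27.7 mcg/min × 60 min/hr = 1662 mcg/hr
Concentration = 11 mg ÷ 48 mL = 0.2291667 mg/mL = 229.1667 mcg/mL
Rate = 1662 mcg/hr ÷ 229.1667 mcg/mL = 7.252364 mL/hr
Duration = 48 mL ÷ 7.252364 mL/hr = 6.618532 hr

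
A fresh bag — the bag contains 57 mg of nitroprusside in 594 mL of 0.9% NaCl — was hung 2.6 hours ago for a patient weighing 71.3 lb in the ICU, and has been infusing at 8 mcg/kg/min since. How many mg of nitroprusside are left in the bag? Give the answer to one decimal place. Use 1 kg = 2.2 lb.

Weight = 71.3 lb ÷ 2.2 lb/kg = 32.40909 kg
Dose = 8 mcg/kg/min × 32.40909 kg = 259.2727 mcg/min
259.2727 mcg/min × 60 min/hr = 15556.36 mcg/hr
Concentration = 57 mg ÷ 594 mL = 0.0959596 mg/mL = 95.9596 mcg/mL
Rate = 15556.36 mcg/hr ÷ 95.9596 mcg/mL = 162.1137 mL/hr
Volume infused = 162.1137 mL/hr × 2.6 hr = 421.4956 mL
Volume remaining = 594 − 421.4956 = 172.5044 mL
Drug remaining = 172.5044 mL × 95.9596 mcg/mL = 16553.45 mcg = 16.55345 mg

16.6 mg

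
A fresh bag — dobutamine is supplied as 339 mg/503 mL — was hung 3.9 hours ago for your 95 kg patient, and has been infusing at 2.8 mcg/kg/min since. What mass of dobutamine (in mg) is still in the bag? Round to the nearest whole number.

277 mg

Dose = 2.8 mcg/kg/min × 95 kg = 266 mcg/min
266 mcg/min × 60 min/hr = 15960 mcg/hr
Concentration = 339 mg ÷ 503 mL = 0.6739563 mg/mL = 673.9563 mcg/mL
Rate = 15960 mcg/hr ÷ 673.9563 mcg/mL = 23.68106 mL/hr
Volume infused = 23.68106 mL/hr × 3.9 hr = 92.35614 mL
Volume remaining = 503 − 92.35614 = 410.6439 mL
Drug remaining = 410.6439 mL × 673.9563 mcg/mL = 276756 mcg = 276.756 mg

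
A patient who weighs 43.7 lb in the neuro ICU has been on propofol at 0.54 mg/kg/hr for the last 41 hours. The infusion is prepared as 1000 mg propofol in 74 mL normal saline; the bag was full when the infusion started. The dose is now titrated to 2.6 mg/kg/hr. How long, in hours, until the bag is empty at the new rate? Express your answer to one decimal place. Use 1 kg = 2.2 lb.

Initial rate:
Weight = 43.7 lb ÷ 2.2 lb/kg = 19.86364 kg
Dose = 0.54 mg/kg/hr × 19.86364 kg = 10.72636 mg/hr
Concentration = 1000 mg ÷ 74 mL = 13.51351 mg/mL
Rate = 10.72636 mg/hr ÷ 13.51351 mg/mL = 0.7937509 mL/hr
Volume infused so far = 0.7937509 mL/hr × 41 hr = 32.54379 mL
Volume remaining = 74 − 32.54379 = 41.45621 mL
New rate:
Dose = 2.6 mg/kg/hr × 19.86364 kg = 51.64545 mg/hr
Rate = 51.64545 mg/hr ÷ 13.51351 mg/mL = 3.821764 mL/hr
Time remaining = 41.45621 mL ÷ 3.821764 mL/hr = 10.8474 hr

10.8 hours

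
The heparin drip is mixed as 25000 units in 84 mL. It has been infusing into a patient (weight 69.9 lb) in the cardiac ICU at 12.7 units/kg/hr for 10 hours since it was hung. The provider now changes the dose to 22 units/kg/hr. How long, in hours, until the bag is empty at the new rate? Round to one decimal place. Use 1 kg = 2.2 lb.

30.0 hours

Initial rate:
Weight = 69.9 lb ÷ 2.2 lb/kg = 31.77273 kg
Dose = 12.7 units/kg/hr × 31.77273 kg = 403.5136 units/hr
Concentration = 25000 units ÷ 84 mL = 297.619 units/mL
Rate = 403.5136 units/hr ÷ 297.619 units/mL = 1.355806 mL/hr
Volume infused so far = 1.355806 mL/hr × 10 hr = 13.55806 mL
Volume remaining = 84 − 13.55806 = 70.44194 mL
New rate:
Dose = 22 units/kg/hr × 31.77273 kg = 699 units/hr
Rate = 699 units/hr ÷ 297.619 units/mL = 2.34864 mL/hr
Time remaining = 70.44194 mL ÷ 2.34864 mL/hr = 29.99265 hr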